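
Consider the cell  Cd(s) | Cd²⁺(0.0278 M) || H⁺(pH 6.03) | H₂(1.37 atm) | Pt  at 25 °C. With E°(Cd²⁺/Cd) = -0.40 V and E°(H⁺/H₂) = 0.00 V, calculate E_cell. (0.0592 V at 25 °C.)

0.085 V

The hydrogen couple is the cathode, so E°_cell = 0.40 V; n = 2.
[H⁺] = 10^(−6.03) = 9.3 × 10^-7 M, and Q = [Cd²⁺]·P(H₂) / [H⁺]^2 = 4.37 × 10^10.
E = E° − (0.0592/2) log Q = 0.40 − (0.0592/2)(10.641) = 0.085 V.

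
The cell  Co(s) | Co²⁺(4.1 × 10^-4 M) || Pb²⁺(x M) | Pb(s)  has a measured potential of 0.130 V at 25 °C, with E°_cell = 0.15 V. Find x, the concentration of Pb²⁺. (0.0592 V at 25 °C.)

8.7 × 10^-5 M

From the Nernst equation, log Q = n(E° − E)/0.0592 = 2(0.15 − 0.130)/0.0592 = 0.676, so Q = 4.74.
With Q = [Co²⁺]/[Pb²⁺] and the known concentrations, [Pb²⁺] in the denominator gives [Pb²⁺] = 8.7 × 10^-5 M.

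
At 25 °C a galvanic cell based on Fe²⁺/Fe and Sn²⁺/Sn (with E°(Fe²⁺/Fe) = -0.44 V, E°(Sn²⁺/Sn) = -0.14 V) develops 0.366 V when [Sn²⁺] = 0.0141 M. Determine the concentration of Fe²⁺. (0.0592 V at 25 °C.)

8.3 × 10^-5 M

From the Nernst equation, log Q = n(E° − E)/0.0592 = 2(0.30 − 0.366)/0.0592 = -2.230, so Q = 0.00589.
With Q = [Fe²⁺]/[Sn²⁺] and the known concentrations, [Fe²⁺] in the numerator gives [Fe²⁺] = 8.3 × 10^-5 M.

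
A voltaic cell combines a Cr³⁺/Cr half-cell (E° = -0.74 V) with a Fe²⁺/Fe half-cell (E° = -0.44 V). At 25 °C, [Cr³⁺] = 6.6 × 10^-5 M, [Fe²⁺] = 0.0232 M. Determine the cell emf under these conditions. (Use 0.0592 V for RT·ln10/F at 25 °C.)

The Fe²⁺/Fe couple has the higher reduction potential and acts as the cathode, so E°_cell = -0.44 − (-0.74) = 0.30 V.
Balancing electrons gives n = 6; the reaction quotient is Q = [Cr³⁺]^2/[Fe²⁺]^3 = 3.49 × 10^-4.
At 25 °C, E = E° − (0.0592/n) log Q = 0.30 − (0.0592/6)(-3.457) = 0.300 + 0.034 = 0.334 V.

0.334 V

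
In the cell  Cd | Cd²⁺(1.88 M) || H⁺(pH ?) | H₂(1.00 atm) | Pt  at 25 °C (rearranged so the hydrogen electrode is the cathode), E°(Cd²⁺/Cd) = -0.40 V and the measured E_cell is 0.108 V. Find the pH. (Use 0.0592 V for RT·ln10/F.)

E°_cell = 0.40 V and n = 2.
log Q = n(E° − E)/0.0592 = 2×(0.40 − 0.108)/0.0592 = 9.865.
With Q = [Cd²⁺]·P(H₂) / [H⁺]^2, solving for [H⁺] gives log[H⁺] = -4.795, so pH = 4.80.

pH = 4.80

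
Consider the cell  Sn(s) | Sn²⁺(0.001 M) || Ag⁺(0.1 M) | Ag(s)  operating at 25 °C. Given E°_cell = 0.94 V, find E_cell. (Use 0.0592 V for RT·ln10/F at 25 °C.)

Balancing electrons gives n = 2; the reaction quotient is Q = [Sn²⁺]/[Ag⁺]^2 = 0.100.
At 25 °C, E = E° − (0.0592/n) log Q = 0.94 − (0.0592/2)(-1.000) = 0.940 + 0.030 = 0.970 V.

0.970 V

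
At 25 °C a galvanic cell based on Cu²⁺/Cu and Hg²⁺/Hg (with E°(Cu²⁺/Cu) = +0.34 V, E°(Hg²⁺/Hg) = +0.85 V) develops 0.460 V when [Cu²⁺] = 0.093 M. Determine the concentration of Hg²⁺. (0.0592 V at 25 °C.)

From the Nernst equation, log Q = n(E° − E)/0.0592 = 2(0.51 − 0.460)/0.0592 = 1.689, so Q = 48.9.
With Q = [Cu²⁺]/[Hg²⁺] and the known concentrations, [Hg²⁺] in the denominator gives [Hg²⁺] = 0.0019 M.

0.0019 M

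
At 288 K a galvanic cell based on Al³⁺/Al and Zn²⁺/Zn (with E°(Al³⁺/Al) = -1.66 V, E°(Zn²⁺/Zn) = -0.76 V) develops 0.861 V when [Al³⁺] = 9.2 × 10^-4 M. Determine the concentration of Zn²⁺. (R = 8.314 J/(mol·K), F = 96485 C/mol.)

From the Nernst equation, ln Q = nF(E° − E)/RT = 6×96485×(0.90 − 0.861)/(8.314×288) = 9.429, so Q = 1.24 × 10^4.
With Q = [Al³⁺]^2/[Zn²⁺]^3 and the known concentrations, [Zn²⁺]^3 in the denominator gives [Zn²⁺] = 4.1 × 10^-4 M.

4.1 × 10^-4 M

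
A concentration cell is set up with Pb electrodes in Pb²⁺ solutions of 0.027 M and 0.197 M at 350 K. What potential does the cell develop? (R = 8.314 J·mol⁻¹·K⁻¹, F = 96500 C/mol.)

Both half-cells are Pb²⁺/Pb, so E°_cell = 0. The concentrated side is the cathode; the cell reaction moves Pb²⁺ from high to low concentration with n = 2.
Q = [Pb²⁺]_dilute/[Pb²⁺]_conc = 0.027/0.197 = 0.137.
E = 0 − (RT/nF) ln Q = −((8.314×350)/(2×96500))(-1.987) = 0.0300 V.

0.030 V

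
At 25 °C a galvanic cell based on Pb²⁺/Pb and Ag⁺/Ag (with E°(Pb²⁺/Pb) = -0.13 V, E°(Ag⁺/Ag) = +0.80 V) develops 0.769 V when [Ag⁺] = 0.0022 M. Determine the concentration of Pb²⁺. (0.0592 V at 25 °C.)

1.3 M

From the Nernst equation, log Q = n(E° − E)/0.0592 = 2(0.93 − 0.769)/0.0592 = 5.439, so Q = 2.75 × 10^5.
With Q = [Pb²⁺]/[Ag⁺]^2 and the known concentrations, [Pb²⁺] in the numerator gives [Pb²⁺] = 1.3 M.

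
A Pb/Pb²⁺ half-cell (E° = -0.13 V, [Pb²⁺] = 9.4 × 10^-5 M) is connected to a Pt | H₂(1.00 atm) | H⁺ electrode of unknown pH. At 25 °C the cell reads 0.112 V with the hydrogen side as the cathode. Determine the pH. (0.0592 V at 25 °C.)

pH = 2.32

E°_cell = 0.13 V and n = 2.
log Q = n(E° − E)/0.0592 = 2×(0.13 − 0.112)/0.0592 = 0.608.
With Q = [Pb²⁺]·P(H₂) / [H⁺]^2, solving for [H⁺] gives log[H⁺] = -2.317, so pH = 2.32.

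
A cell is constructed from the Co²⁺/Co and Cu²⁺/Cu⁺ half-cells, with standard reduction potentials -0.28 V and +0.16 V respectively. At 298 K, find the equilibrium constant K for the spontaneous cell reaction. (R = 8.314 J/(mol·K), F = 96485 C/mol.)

7.6 × 10^14

E°_cell = +0.16 − (-0.28) = 0.44 V, with n = 2 electrons transferred.
At equilibrium E = 0, so the Nernst equation gives ln K = nFE°/RT = (2)(96485)(0.44)/((8.314)(298)) = 34.27.
K = e^34.27 = 7.6 × 10^14.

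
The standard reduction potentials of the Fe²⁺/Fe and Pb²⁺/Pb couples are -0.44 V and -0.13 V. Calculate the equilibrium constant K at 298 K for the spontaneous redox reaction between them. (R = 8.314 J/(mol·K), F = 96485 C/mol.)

3.1 × 10^10

E°_cell = -0.13 − (-0.44) = 0.31 V, with n = 2 electrons transferred.
At equilibrium E = 0, so the Nernst equation gives ln K = nFE°/RT = (2)(96485)(0.31)/((8.314)(298)) = 24.14.
K = e^24.14 = 3.1 × 10^10.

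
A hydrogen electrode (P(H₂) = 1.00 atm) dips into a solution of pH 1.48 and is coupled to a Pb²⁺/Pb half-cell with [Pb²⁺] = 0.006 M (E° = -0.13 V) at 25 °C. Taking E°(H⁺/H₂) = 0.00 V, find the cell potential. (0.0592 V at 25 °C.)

0.11 V

The hydrogen couple is the cathode, so E°_cell = 0.13 V; n = 2.
[H⁺] = 10^(−1.48) = 0.033 M, and Q = [Pb²⁺]·P(H₂) / [H⁺]^2 = 5.47.
E = E° − (0.0592/2) log Q = 0.13 − (0.0592/2)(0.738) = 0.108 V.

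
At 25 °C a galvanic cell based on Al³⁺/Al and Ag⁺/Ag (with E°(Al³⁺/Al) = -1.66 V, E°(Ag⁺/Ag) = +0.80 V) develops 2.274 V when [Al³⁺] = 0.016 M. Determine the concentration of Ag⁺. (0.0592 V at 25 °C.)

From the Nernst equation, log Q = n(E° − E)/0.0592 = 3(2.46 − 2.274)/0.0592 = 9.426, so Q = 2.66 × 10^9.
With Q = [Al³⁺]/[Ag⁺]^3 and the known concentrations, [Ag⁺]^3 in the denominator gives [Ag⁺] = 1.8 × 10^-4 M.

1.8 × 10^-4 M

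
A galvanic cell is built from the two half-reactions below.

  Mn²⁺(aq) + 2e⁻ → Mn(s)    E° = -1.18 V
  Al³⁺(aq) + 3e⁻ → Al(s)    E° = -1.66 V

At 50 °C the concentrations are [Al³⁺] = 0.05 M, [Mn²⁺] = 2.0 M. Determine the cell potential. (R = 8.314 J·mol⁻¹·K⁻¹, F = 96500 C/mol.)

The Mn²⁺/Mn couple has the higher reduction potential and acts as the cathode, so E°_cell = -1.18 − (-1.66) = 0.48 V.
Balancing electrons gives n = 6; the reaction quotient is Q = [Al³⁺]^2/[Mn²⁺]^3 = 3.13 × 10^-4.
E = E° − (RT/nF) ln Q = 0.48 − (8.314×323)/(6×96500) × (-8.071) = 0.480 + 0.037 = 0.517 V.

0.517 V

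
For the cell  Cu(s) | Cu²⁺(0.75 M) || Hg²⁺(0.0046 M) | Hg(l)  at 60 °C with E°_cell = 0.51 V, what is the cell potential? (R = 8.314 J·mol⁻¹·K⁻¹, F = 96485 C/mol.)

Balancing electrons gives n = 2; the reaction quotient is Q = [Cu²⁺]/[Hg²⁺] = 163.
E = E° − (RT/nF) ln Q = 0.51 − (8.314×333)/(2×96485) × (5.094) = 0.510 − 0.073 = 0.437 V.

0.437 V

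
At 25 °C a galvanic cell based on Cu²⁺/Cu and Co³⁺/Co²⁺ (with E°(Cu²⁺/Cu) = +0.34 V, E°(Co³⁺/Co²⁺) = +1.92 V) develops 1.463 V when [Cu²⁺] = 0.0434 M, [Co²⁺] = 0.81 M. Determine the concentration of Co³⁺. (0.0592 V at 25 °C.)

From the Nernst equation, log Q = n(E° − E)/0.0592 = 2(1.58 − 1.463)/0.0592 = 3.953, so Q = 8970.
With Q = [Cu²⁺]·[Co²⁺]^2/[Co³⁺]^2 and the known concentrations, [Co³⁺]^2 in the denominator gives [Co³⁺] = 0.0018 M.

0.0018 M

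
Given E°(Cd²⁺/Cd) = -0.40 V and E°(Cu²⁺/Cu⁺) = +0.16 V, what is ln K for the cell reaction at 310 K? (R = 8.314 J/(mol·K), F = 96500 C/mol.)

E°_cell = +0.16 − (-0.40) = 0.56 V, with n = 2 electrons transferred.
At equilibrium E = 0, so the Nernst equation gives ln K = nFE°/RT = (2)(96500)(0.56)/((8.314)(310)) = 41.93.

ln K = 41.9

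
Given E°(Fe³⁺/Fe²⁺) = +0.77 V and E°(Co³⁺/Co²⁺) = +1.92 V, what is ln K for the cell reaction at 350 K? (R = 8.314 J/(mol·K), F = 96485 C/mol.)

ln K = 38.1

E°_cell = +1.92 − (+0.77) = 1.15 V, with n = 1 electron transferred.
At equilibrium E = 0, so the Nernst equation gives ln K = nFE°/RT = (1)(96485)(1.15)/((8.314)(350)) = 38.13.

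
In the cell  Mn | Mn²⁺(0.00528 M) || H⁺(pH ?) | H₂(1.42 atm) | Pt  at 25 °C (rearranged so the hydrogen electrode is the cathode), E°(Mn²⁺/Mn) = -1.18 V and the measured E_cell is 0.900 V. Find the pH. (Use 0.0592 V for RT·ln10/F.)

E°_cell = 1.18 V and n = 2.
log Q = n(E° − E)/0.0592 = 2×(1.18 − 0.900)/0.0592 = 9.459.
With Q = [Mn²⁺]·P(H₂) / [H⁺]^2, solving for [H⁺] gives log[H⁺] = -5.792, so pH = 5.79.

pH = 5.79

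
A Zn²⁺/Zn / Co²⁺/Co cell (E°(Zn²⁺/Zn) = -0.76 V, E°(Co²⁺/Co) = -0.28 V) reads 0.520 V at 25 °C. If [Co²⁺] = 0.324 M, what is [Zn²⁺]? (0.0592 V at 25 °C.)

From the Nernst equation, log Q = n(E° − E)/0.0592 = 2(0.48 − 0.520)/0.0592 = -1.351, so Q = 0.0445.
With Q = [Zn²⁺]/[Co²⁺] and the known concentrations, [Zn²⁺] in the numerator gives [Zn²⁺] = 0.014 M.

0.014 M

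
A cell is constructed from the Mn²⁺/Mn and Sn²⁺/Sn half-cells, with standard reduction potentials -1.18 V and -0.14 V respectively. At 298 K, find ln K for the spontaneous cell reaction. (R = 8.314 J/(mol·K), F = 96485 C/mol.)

E°_cell = -0.14 − (-1.18) = 1.04 V, with n = 2 electrons transferred.
At equilibrium E = 0, so the Nernst equation gives ln K = nFE°/RT = (2)(96485)(1.04)/((8.314)(298)) = 81.00.

ln K = 81.0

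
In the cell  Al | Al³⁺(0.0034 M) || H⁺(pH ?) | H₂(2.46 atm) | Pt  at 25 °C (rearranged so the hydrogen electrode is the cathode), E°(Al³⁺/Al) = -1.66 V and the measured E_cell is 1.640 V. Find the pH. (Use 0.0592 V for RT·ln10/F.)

E°_cell = 1.66 V and n = 6.
log Q = n(E° − E)/0.0592 = 6×(1.66 − 1.640)/0.0592 = 2.027.
With Q = [Al³⁺]^2·P(H₂)^3 / [H⁺]^6, solving for [H⁺] gives log[H⁺] = -0.965, so pH = 0.97.

pH = 0.97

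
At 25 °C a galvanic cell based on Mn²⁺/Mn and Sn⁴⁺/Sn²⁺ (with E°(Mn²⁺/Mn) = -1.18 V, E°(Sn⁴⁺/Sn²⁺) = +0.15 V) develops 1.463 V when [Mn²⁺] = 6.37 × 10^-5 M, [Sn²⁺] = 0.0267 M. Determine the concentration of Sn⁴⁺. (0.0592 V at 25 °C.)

From the Nernst equation, log Q = n(E° − E)/0.0592 = 2(1.33 − 1.463)/0.0592 = -4.493, so Q = 3.21 × 10^-5.
With Q = [Mn²⁺]·[Sn²⁺]/[Sn⁴⁺] and the known concentrations, [Sn⁴⁺] in the denominator gives [Sn⁴⁺] = 0.053 M.

0.053 M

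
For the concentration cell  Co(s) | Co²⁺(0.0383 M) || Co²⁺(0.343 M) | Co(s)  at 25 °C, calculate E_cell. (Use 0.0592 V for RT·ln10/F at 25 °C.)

0.028 V

Both half-cells are Co²⁺/Co, so E°_cell = 0. The concentrated side is the cathode; the cell reaction moves Co²⁺ from high to low concentration with n = 2.
Q = [Co²⁺]_dilute/[Co²⁺]_conc = 0.0383/0.343 = 0.112.
E = 0 − (0.0592/2) log Q = −(0.0592/2)(-0.952) = 0.0282 V.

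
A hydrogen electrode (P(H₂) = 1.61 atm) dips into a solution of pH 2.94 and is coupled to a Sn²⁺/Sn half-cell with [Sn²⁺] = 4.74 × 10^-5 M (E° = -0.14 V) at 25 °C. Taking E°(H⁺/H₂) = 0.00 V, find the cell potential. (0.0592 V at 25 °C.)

0.088 V

The hydrogen couple is the cathode, so E°_cell = 0.14 V; n = 2.
[H⁺] = 10^(−2.94) = 0.0011 M, and Q = [Sn²⁺]·P(H₂) / [H⁺]^2 = 57.9.
E = E° − (0.0592/2) log Q = 0.14 − (0.0592/2)(1.763) = 0.088 V.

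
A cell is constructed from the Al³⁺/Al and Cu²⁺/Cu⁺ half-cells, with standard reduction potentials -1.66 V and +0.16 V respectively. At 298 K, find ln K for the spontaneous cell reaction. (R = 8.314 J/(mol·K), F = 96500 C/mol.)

ln K = 212.7

E°_cell = +0.16 − (-1.66) = 1.82 V, with n = 3 electrons transferred.
At equilibrium E = 0, so the Nernst equation gives ln K = nFE°/RT = (3)(96500)(1.82)/((8.314)(298)) = 212.66.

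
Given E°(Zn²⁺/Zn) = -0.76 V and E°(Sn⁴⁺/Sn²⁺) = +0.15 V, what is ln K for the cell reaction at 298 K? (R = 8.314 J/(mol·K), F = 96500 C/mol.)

E°_cell = +0.15 − (-0.76) = 0.91 V, with n = 2 electrons transferred.
At equilibrium E = 0, so the Nernst equation gives ln K = nFE°/RT = (2)(96500)(0.91)/((8.314)(298)) = 70.89.

ln K = 70.9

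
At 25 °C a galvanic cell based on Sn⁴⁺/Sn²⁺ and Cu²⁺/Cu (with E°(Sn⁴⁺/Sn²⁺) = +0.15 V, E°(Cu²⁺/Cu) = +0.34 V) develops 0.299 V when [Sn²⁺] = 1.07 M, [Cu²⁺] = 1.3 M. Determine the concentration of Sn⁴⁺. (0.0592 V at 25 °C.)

2.9 × 10^-4 M

From the Nernst equation, log Q = n(E° − E)/0.0592 = 2(0.19 − 0.299)/0.0592 = -3.682, so Q = 2.08 × 10^-4.
With Q = [Sn⁴⁺]/([Sn²⁺]·[Cu²⁺]) and the known concentrations, [Sn⁴⁺] in the numerator gives [Sn⁴⁺] = 2.9 × 10^-4 M.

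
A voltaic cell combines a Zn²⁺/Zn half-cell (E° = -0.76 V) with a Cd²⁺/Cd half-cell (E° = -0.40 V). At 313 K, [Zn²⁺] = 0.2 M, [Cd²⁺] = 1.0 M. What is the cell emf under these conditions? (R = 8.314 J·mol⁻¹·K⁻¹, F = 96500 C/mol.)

The Cd²⁺/Cd couple has the higher reduction potential and acts as the cathode, so E°_cell = -0.40 − (-0.76) = 0.36 V.
Balancing electrons gives n = 2; the reaction quotient is Q = [Zn²⁺]/[Cd²⁺] = 0.200.
E = E° − (RT/nF) ln Q = 0.36 − (8.314×313)/(2×96500) × (-1.609) = 0.360 + 0.022 = 0.382 V.

0.382 V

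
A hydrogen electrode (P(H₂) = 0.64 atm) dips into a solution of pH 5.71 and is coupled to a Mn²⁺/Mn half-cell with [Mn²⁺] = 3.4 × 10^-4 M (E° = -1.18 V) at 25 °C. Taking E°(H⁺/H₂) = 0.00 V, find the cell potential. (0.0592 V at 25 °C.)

The hydrogen couple is the cathode, so E°_cell = 1.18 V; n = 2.
[H⁺] = 10^(−5.71) = 1.9 × 10^-6 M, and Q = [Mn²⁺]·P(H₂) / [H⁺]^2 = 5.72 × 10^7.
E = E° − (0.0592/2) log Q = 1.18 − (0.0592/2)(7.758) = 0.950 V.

0.95 V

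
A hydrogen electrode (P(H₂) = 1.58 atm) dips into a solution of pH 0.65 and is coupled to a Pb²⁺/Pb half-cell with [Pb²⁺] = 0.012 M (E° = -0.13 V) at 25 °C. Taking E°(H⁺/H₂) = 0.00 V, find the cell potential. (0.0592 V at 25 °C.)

The hydrogen couple is the cathode, so E°_cell = 0.13 V; n = 2.
[H⁺] = 10^(−0.65) = 0.22 M, and Q = [Pb²⁺]·P(H₂) / [H⁺]^2 = 0.378.
E = E° − (0.0592/2) log Q = 0.13 − (0.0592/2)(-0.422) = 0.142 V.

0.14 V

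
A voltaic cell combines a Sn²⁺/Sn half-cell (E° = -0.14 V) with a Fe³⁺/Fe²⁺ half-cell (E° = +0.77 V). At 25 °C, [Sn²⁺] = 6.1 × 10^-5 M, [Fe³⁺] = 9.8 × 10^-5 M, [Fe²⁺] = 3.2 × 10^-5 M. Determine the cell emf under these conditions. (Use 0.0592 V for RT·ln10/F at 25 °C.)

1.06 V

The Fe³⁺/Fe²⁺ couple has the higher reduction potential and acts as the cathode, so E°_cell = +0.77 − (-0.14) = 0.91 V.
Balancing electrons gives n = 2; the reaction quotient is Q = [Sn²⁺]·[Fe²⁺]^2/[Fe³⁺]^2 = 6.5 × 10^-6.
At 25 °C, E = E° − (0.0592/n) log Q = 0.91 − (0.0592/2)(-5.187) = 0.910 + 0.154 = 1.064 V.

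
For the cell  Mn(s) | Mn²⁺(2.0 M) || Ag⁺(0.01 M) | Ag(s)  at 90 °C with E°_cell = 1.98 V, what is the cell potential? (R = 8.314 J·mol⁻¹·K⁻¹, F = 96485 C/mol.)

1.83 V

Balancing electrons gives n = 2; the reaction quotient is Q = [Mn²⁺]/[Ag⁺]^2 = 2 × 10^4.
E = E° − (RT/nF) ln Q = 1.98 − (8.314×363)/(2×96485) × (9.903) = 1.980 − 0.155 = 1.825 V.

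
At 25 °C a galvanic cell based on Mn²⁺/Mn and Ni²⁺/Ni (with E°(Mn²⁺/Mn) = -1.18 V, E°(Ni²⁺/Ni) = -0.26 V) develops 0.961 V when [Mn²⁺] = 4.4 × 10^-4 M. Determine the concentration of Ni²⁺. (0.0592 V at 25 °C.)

From the Nernst equation, log Q = n(E° − E)/0.0592 = 2(0.92 − 0.961)/0.0592 = -1.385, so Q = 0.0412.
With Q = [Mn²⁺]/[Ni²⁺] and the known concentrations, [Ni²⁺] in the denominator gives [Ni²⁺] = 0.011 M.

0.011 M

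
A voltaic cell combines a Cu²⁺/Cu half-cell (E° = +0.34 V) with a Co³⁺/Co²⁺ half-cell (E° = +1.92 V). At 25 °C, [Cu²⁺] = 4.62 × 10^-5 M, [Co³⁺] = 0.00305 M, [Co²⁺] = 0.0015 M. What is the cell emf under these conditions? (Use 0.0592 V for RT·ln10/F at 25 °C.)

1.73 V

The Co³⁺/Co²⁺ couple has the higher reduction potential and acts as the cathode, so E°_cell = +1.92 − (+0.34) = 1.58 V.
Balancing electrons gives n = 2; the reaction quotient is Q = [Cu²⁺]·[Co²⁺]^2/[Co³⁺]^2 = 1.12 × 10^-5.
At 25 °C, E = E° − (0.0592/n) log Q = 1.58 − (0.0592/2)(-4.952) = 1.580 + 0.147 = 1.727 V.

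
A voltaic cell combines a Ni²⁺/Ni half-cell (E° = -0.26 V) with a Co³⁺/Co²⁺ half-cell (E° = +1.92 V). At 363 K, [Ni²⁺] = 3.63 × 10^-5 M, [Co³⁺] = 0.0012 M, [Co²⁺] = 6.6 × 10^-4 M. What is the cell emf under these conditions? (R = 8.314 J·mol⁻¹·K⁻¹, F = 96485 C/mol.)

The Co³⁺/Co²⁺ couple has the higher reduction potential and acts as the cathode, so E°_cell = +1.92 − (-0.26) = 2.18 V.
Balancing electrons gives n = 2; the reaction quotient is Q = [Ni²⁺]·[Co²⁺]^2/[Co³⁺]^2 = 1.1 × 10^-5.
E = E° − (RT/nF) ln Q = 2.18 − (8.314×363)/(2×96485) × (-11.419) = 2.180 + 0.179 = 2.359 V.

2.36 V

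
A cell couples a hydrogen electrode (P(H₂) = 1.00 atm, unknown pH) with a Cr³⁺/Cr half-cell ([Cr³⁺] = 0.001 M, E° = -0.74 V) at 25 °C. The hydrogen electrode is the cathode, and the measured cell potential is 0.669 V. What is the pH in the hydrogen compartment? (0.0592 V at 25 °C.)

E°_cell = 0.74 V and n = 6.
log Q = n(E° − E)/0.0592 = 6×(0.74 − 0.669)/0.0592 = 7.196.
With Q = [Cr³⁺]^2·P(H₂)^3 / [H⁺]^6, solving for [H⁺] gives log[H⁺] = -2.199, so pH = 2.20.

pH = 2.20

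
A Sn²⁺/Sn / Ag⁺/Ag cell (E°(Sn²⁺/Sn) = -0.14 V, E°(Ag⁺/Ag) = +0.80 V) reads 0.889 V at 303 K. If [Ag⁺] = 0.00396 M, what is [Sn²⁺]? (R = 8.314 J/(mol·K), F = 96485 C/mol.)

7.8 × 10^-4 M

From the Nernst equation, ln Q = nF(E° − E)/RT = 2×96485×(0.94 − 0.889)/(8.314×303) = 3.907, so Q = 49.7.
With Q = [Sn²⁺]/[Ag⁺]^2 and the known concentrations, [Sn²⁺] in the numerator gives [Sn²⁺] = 7.8 × 10^-4 M.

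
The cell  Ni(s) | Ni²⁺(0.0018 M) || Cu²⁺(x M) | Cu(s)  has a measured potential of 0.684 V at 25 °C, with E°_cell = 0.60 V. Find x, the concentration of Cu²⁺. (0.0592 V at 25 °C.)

1.2 M

From the Nernst equation, log Q = n(E° − E)/0.0592 = 2(0.60 − 0.684)/0.0592 = -2.838, so Q = 0.00145.
With Q = [Ni²⁺]/[Cu²⁺] and the known concentrations, [Cu²⁺] in the denominator gives [Cu²⁺] = 1.2 M.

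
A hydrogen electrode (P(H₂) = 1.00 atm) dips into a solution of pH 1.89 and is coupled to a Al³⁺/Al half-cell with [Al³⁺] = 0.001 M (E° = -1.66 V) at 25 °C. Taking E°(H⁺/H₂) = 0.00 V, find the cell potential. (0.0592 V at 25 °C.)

The hydrogen couple is the cathode, so E°_cell = 1.66 V; n = 6.
[H⁺] = 10^(−1.89) = 0.013 M, and Q = [Al³⁺]^2·P(H₂)^3 / [H⁺]^6 = 2.19 × 10^5.
E = E° − (0.0592/6) log Q = 1.66 − (0.0592/6)(5.340) = 1.607 V.

1.61 V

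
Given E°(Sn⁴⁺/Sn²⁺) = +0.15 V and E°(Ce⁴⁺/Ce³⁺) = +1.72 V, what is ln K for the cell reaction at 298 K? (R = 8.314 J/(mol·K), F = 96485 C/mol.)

E°_cell = +1.72 − (+0.15) = 1.57 V, with n = 2 electrons transferred.
At equilibrium E = 0, so the Nernst equation gives ln K = nFE°/RT = (2)(96485)(1.57)/((8.314)(298)) = 122.28.

ln K = 122.3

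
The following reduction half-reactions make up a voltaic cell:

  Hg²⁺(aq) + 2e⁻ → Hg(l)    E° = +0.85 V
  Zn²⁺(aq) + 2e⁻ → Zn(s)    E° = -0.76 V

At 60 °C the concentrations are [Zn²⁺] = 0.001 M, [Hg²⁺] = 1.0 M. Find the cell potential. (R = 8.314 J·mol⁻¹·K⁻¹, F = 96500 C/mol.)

1.71 V

The Hg²⁺/Hg couple has the higher reduction potential and acts as the cathode, so E°_cell = +0.85 − (-0.76) = 1.61 V.
Balancing electrons gives n = 2; the reaction quotient is Q = [Zn²⁺]/[Hg²⁺] = 0.00100.
E = E° − (RT/nF) ln Q = 1.61 − (8.314×333)/(2×96500) × (-6.908) = 1.610 + 0.099 = 1.709 V.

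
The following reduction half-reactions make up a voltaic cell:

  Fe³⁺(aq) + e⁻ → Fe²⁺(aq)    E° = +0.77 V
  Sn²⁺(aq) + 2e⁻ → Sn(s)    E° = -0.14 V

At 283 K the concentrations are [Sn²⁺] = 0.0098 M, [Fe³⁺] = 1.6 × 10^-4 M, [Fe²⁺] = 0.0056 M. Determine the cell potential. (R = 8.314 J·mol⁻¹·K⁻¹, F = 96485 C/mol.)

The Fe³⁺/Fe²⁺ couple has the higher reduction potential and acts as the cathode, so E°_cell = +0.77 − (-0.14) = 0.91 V.
Balancing electrons gives n = 2; the reaction quotient is Q = [Sn²⁺]·[Fe²⁺]^2/[Fe³⁺]^2 = 12.0.
E = E° − (RT/nF) ln Q = 0.91 − (8.314×283)/(2×96485) × (2.485) = 0.910 − 0.030 = 0.880 V.

0.880 V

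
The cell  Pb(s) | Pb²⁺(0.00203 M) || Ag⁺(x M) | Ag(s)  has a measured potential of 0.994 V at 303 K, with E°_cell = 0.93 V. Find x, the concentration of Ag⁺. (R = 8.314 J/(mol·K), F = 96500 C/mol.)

0.52 M

From the Nernst equation, ln Q = nF(E° − E)/RT = 2×96500×(0.93 − 0.994)/(8.314×303) = -4.903, so Q = 0.00742.
With Q = [Pb²⁺]/[Ag⁺]^2 and the known concentrations, [Ag⁺]^2 in the denominator gives [Ag⁺] = 0.52 M.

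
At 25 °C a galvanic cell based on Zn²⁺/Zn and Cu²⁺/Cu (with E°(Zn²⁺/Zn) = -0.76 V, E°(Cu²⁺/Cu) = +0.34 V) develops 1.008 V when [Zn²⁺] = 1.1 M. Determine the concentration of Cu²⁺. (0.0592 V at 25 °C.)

8.6 × 10^-4 M

From the Nernst equation, log Q = n(E° − E)/0.0592 = 2(1.10 − 1.008)/0.0592 = 3.108, so Q = 1280.
With Q = [Zn²⁺]/[Cu²⁺] and the known concentrations, [Cu²⁺] in the denominator gives [Cu²⁺] = 8.6 × 10^-4 M.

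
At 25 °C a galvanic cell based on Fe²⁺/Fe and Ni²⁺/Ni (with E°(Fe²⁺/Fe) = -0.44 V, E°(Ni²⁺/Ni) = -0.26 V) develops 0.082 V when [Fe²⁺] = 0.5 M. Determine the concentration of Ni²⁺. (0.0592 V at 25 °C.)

2.4 × 10^-4 M

From the Nernst equation, log Q = n(E° − E)/0.0592 = 2(0.18 − 0.082)/0.0592 = 3.311, so Q = 2050.
With Q = [Fe²⁺]/[Ni²⁺] and the known concentrations, [Ni²⁺] in the denominator gives [Ni²⁺] = 2.4 × 10^-4 M.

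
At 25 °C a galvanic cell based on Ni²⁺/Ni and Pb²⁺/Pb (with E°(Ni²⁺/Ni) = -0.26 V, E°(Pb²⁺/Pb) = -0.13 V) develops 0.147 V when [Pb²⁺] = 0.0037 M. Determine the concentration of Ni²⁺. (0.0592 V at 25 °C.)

9.9 × 10^-4 M

From the Nernst equation, log Q = n(E° − E)/0.0592 = 2(0.13 − 0.147)/0.0592 = -0.574, so Q = 0.266.
With Q = [Ni²⁺]/[Pb²⁺] and the known concentrations, [Ni²⁺] in the numerator gives [Ni²⁺] = 9.9 × 10^-4 M.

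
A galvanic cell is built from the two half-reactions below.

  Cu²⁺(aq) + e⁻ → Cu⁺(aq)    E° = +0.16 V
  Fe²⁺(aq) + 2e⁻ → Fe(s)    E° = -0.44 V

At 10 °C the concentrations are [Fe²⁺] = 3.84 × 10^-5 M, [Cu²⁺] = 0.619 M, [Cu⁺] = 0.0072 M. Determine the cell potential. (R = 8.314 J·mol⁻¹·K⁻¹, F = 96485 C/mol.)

0.833 V

The Cu²⁺/Cu⁺ couple has the higher reduction potential and acts as the cathode, so E°_cell = +0.16 − (-0.44) = 0.60 V.
Balancing electrons gives n = 2; the reaction quotient is Q = [Fe²⁺]·[Cu⁺]^2/[Cu²⁺]^2 = 5.2 × 10^-9.
E = E° − (RT/nF) ln Q = 0.60 − (8.314×283)/(2×96485) × (-19.076) = 0.600 + 0.233 = 0.833 V.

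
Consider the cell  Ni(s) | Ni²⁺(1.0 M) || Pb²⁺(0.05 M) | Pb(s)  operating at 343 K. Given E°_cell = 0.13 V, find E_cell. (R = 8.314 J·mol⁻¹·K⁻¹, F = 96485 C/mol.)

0.086 V

Balancing electrons gives n = 2; the reaction quotient is Q = [Ni²⁺]/[Pb²⁺] = 20.0.
E = E° − (RT/nF) ln Q = 0.13 − (8.314×343)/(2×96485) × (2.996) = 0.130 − 0.044 = 0.086 V.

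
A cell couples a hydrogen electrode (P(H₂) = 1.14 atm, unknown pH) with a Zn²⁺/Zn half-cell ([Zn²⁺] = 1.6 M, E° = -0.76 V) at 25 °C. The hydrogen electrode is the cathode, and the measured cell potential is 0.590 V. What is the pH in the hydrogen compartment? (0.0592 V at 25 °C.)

pH = 2.74

E°_cell = 0.76 V and n = 2.
log Q = n(E° − E)/0.0592 = 2×(0.76 − 0.590)/0.0592 = 5.743.
With Q = [Zn²⁺]·P(H₂) / [H⁺]^2, solving for [H⁺] gives log[H⁺] = -2.741, so pH = 2.74.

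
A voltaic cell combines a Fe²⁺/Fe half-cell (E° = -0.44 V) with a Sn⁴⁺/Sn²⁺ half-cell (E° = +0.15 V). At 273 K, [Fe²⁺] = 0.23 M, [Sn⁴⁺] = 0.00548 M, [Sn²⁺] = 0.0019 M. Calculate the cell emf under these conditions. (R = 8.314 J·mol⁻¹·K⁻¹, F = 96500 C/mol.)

The Sn⁴⁺/Sn²⁺ couple has the higher reduction potential and acts as the cathode, so E°_cell = +0.15 − (-0.44) = 0.59 V.
Balancing electrons gives n = 2; the reaction quotient is Q = [Fe²⁺]·[Sn²⁺]/[Sn⁴⁺] = 0.0797.
E = E° − (RT/nF) ln Q = 0.59 − (8.314×273)/(2×96500) × (-2.529) = 0.590 + 0.030 = 0.620 V.

0.620 V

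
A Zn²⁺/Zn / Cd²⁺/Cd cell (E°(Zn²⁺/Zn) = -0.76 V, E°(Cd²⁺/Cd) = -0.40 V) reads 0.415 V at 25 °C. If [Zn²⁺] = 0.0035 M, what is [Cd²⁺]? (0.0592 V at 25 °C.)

From the Nernst equation, log Q = n(E° − E)/0.0592 = 2(0.36 − 0.415)/0.0592 = -1.858, so Q = 0.0139.
With Q = [Zn²⁺]/[Cd²⁺] and the known concentrations, [Cd²⁺] in the denominator gives [Cd²⁺] = 0.25 M.

0.25 M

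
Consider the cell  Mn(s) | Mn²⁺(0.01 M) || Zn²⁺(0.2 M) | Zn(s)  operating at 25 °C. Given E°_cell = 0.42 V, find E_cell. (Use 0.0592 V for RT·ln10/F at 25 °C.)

0.459 V

Balancing electrons gives n = 2; the reaction quotient is Q = [Mn²⁺]/[Zn²⁺] = 0.0500.
At 25 °C, E = E° − (0.0592/n) log Q = 0.42 − (0.0592/2)(-1.301) = 0.420 + 0.039 = 0.459 V.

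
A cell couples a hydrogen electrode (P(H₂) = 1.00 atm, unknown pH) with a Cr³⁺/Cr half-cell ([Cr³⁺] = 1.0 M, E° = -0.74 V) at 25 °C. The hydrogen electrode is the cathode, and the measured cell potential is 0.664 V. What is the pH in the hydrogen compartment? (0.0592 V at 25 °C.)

pH = 1.28

E°_cell = 0.74 V and n = 6.
log Q = n(E° − E)/0.0592 = 6×(0.74 − 0.664)/0.0592 = 7.703.
With Q = [Cr³⁺]^2·P(H₂)^3 / [H⁺]^6, solving for [H⁺] gives log[H⁺] = -1.284, so pH = 1.28.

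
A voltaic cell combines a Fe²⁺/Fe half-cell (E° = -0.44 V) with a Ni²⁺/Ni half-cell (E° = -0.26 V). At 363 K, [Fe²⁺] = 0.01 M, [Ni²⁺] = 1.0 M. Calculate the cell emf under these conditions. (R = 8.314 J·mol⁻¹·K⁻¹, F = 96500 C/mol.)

0.252 V

The Ni²⁺/Ni couple has the higher reduction potential and acts as the cathode, so E°_cell = -0.26 − (-0.44) = 0.18 V.
Balancing electrons gives n = 2; the reaction quotient is Q = [Fe²⁺]/[Ni²⁺] = 0.0100.
E = E° − (RT/nF) ln Q = 0.18 − (8.314×363)/(2×96500) × (-4.605) = 0.180 + 0.072 = 0.252 V.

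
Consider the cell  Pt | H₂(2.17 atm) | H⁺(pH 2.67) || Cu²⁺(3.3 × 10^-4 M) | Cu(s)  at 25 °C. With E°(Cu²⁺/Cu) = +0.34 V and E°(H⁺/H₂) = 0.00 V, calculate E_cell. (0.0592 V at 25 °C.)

The Cu²⁺/Cu couple is the cathode, so E°_cell = 0.34 V; n = 2.
[H⁺] = 10^(−2.67) = 0.0021 M, and Q = [H⁺]^2 / ([Cu²⁺]·P(H₂)) = 0.00638.
E = E° − (0.0592/2) log Q = 0.34 − (0.0592/2)(-2.195) = 0.405 V.

0.40 V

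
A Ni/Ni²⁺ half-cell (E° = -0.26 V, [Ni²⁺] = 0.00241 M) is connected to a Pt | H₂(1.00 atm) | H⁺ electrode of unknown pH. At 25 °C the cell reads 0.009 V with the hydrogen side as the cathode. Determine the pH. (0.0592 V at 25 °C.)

E°_cell = 0.26 V and n = 2.
log Q = n(E° − E)/0.0592 = 2×(0.26 − 0.009)/0.0592 = 8.480.
With Q = [Ni²⁺]·P(H₂) / [H⁺]^2, solving for [H⁺] gives log[H⁺] = -5.549, so pH = 5.55.

pH = 5.55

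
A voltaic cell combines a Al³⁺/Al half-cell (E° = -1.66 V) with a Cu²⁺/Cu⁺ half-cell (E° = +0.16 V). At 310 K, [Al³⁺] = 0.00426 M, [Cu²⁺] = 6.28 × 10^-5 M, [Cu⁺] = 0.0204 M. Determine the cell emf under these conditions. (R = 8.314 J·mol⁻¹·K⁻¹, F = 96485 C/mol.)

The Cu²⁺/Cu⁺ couple has the higher reduction potential and acts as the cathode, so E°_cell = +0.16 − (-1.66) = 1.82 V.
Balancing electrons gives n = 3; the reaction quotient is Q = [Al³⁺]·[Cu⁺]^3/[Cu²⁺]^3 = 1.46 × 10^5.
E = E° − (RT/nF) ln Q = 1.82 − (8.314×310)/(3×96485) × (11.892) = 1.820 − 0.106 = 1.714 V.

1.71 V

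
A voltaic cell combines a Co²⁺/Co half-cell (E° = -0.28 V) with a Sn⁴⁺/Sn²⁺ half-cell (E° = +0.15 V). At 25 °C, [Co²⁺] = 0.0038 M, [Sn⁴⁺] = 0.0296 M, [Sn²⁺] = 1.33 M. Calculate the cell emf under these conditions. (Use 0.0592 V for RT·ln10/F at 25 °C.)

The Sn⁴⁺/Sn²⁺ couple has the higher reduction potential and acts as the cathode, so E°_cell = +0.15 − (-0.28) = 0.43 V.
Balancing electrons gives n = 2; the reaction quotient is Q = [Co²⁺]·[Sn²⁺]/[Sn⁴⁺] = 0.171.
At 25 °C, E = E° − (0.0592/n) log Q = 0.43 − (0.0592/2)(-0.768) = 0.430 + 0.023 = 0.453 V.

0.453 V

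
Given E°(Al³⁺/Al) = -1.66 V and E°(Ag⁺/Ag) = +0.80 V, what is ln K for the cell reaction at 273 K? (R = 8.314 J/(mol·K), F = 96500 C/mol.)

E°_cell = +0.80 − (-1.66) = 2.46 V, with n = 3 electrons transferred.
At equilibrium E = 0, so the Nernst equation gives ln K = nFE°/RT = (3)(96500)(2.46)/((8.314)(273)) = 313.77.

ln K = 313.8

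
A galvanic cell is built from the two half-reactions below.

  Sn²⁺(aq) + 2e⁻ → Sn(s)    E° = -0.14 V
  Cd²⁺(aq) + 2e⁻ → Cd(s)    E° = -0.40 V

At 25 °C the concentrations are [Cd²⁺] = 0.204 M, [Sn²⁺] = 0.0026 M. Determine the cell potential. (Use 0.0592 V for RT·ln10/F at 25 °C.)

The Sn²⁺/Sn couple has the higher reduction potential and acts as the cathode, so E°_cell = -0.14 − (-0.40) = 0.26 V.
Balancing electrons gives n = 2; the reaction quotient is Q = [Cd²⁺]/[Sn²⁺] = 78.5.
At 25 °C, E = E° − (0.0592/n) log Q = 0.26 − (0.0592/2)(1.895) = 0.260 − 0.056 = 0.204 V.

0.204 V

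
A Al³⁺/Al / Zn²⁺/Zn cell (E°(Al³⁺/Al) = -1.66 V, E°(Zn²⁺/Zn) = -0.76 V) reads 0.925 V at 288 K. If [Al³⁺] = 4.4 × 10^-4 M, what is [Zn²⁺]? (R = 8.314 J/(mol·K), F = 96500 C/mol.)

0.043 M

From the Nernst equation, ln Q = nF(E° − E)/RT = 6×96500×(0.90 − 0.925)/(8.314×288) = -6.045, so Q = 0.00237.
With Q = [Al³⁺]^2/[Zn²⁺]^3 and the known concentrations, [Zn²⁺]^3 in the denominator gives [Zn²⁺] = 0.043 M.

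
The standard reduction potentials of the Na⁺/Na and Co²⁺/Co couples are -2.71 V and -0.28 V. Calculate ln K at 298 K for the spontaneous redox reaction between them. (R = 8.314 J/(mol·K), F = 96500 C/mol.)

ln K = 189.3

E°_cell = -0.28 − (-2.71) = 2.43 V, with n = 2 electrons transferred.
At equilibrium E = 0, so the Nernst equation gives ln K = nFE°/RT = (2)(96500)(2.43)/((8.314)(298)) = 189.29.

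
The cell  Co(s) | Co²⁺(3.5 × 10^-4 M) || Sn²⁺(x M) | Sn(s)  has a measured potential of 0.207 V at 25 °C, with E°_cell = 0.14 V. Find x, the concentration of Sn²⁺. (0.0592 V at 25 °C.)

0.064 M

From the Nernst equation, log Q = n(E° − E)/0.0592 = 2(0.14 − 0.207)/0.0592 = -2.264, so Q = 0.00545.
With Q = [Co²⁺]/[Sn²⁺] and the known concentrations, [Sn²⁺] in the denominator gives [Sn²⁺] = 0.064 M.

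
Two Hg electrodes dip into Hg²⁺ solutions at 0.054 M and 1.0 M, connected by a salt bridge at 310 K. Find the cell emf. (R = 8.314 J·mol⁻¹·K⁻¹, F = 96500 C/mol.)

Both half-cells are Hg²⁺/Hg, so E°_cell = 0. The concentrated side is the cathode; the cell reaction moves Hg²⁺ from high to low concentration with n = 2.
Q = [Hg²⁺]_dilute/[Hg²⁺]_conc = 0.054/1.0 = 0.0540.
E = 0 − (RT/nF) ln Q = −((8.314×310)/(2×96500))(-2.919) = 0.0390 V.

0.039 V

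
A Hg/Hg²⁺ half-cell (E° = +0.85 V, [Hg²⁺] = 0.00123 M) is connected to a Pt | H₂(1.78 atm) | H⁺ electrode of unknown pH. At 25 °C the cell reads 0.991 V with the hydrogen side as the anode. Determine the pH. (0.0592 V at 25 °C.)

pH = 3.71

E°_cell = 0.85 V and n = 2.
log Q = n(E° − E)/0.0592 = 2×(0.85 − 0.991)/0.0592 = -4.764.
With Q = [H⁺]^2 / ([Hg²⁺]·P(H₂)), solving for [H⁺] gives log[H⁺] = -3.712, so pH = 3.71.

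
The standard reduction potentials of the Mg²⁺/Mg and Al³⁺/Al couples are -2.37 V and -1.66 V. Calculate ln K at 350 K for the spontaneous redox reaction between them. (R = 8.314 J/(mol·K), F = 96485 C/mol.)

ln K = 141.3

E°_cell = -1.66 − (-2.37) = 0.71 V, with n = 6 electrons transferred.
At equilibrium E = 0, so the Nernst equation gives ln K = nFE°/RT = (6)(96485)(0.71)/((8.314)(350)) = 141.25.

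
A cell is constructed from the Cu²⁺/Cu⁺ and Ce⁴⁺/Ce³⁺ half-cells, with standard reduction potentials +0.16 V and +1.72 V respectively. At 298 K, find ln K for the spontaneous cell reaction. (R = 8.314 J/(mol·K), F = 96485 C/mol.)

E°_cell = +1.72 − (+0.16) = 1.56 V, with n = 1 electron transferred.
At equilibrium E = 0, so the Nernst equation gives ln K = nFE°/RT = (1)(96485)(1.56)/((8.314)(298)) = 60.75.

ln K = 60.8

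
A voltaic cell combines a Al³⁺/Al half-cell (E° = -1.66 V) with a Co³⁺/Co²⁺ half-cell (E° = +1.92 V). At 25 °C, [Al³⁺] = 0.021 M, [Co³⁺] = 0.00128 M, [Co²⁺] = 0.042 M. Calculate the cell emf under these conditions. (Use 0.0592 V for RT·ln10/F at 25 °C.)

3.52 V

The Co³⁺/Co²⁺ couple has the higher reduction potential and acts as the cathode, so E°_cell = +1.92 − (-1.66) = 3.58 V.
Balancing electrons gives n = 3; the reaction quotient is Q = [Al³⁺]·[Co²⁺]^3/[Co³⁺]^3 = 742.
At 25 °C, E = E° − (0.0592/n) log Q = 3.58 − (0.0592/3)(2.870) = 3.580 − 0.057 = 3.523 V.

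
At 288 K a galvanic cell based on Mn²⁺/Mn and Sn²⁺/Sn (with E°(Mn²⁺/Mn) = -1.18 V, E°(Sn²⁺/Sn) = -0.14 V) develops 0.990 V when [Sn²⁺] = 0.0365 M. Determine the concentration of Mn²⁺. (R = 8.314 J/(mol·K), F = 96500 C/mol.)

From the Nernst equation, ln Q = nF(E° − E)/RT = 2×96500×(1.04 − 0.990)/(8.314×288) = 4.030, so Q = 56.3.
With Q = [Mn²⁺]/[Sn²⁺] and the known concentrations, [Mn²⁺] in the numerator gives [Mn²⁺] = 2.1 M.

2.1 M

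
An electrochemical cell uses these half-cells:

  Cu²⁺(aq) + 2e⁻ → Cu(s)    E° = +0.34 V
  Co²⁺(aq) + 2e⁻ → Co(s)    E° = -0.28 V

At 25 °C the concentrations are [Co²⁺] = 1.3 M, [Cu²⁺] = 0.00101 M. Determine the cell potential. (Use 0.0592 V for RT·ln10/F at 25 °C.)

0.528 V

The Cu²⁺/Cu couple has the higher reduction potential and acts as the cathode, so E°_cell = +0.34 − (-0.28) = 0.62 V.
Balancing electrons gives n = 2; the reaction quotient is Q = [Co²⁺]/[Cu²⁺] = 1290.
At 25 °C, E = E° − (0.0592/n) log Q = 0.62 − (0.0592/2)(3.110) = 0.620 − 0.092 = 0.528 V.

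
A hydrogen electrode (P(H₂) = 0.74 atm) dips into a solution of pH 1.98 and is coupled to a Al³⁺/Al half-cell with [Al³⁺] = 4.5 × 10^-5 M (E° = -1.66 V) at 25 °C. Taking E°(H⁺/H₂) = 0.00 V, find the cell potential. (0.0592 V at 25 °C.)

1.63 V

The hydrogen couple is the cathode, so E°_cell = 1.66 V; n = 6.
[H⁺] = 10^(−1.98) = 0.010 M, and Q = [Al³⁺]^2·P(H₂)^3 / [H⁺]^6 = 622.
E = E° − (0.0592/6) log Q = 1.66 − (0.0592/6)(2.794) = 1.632 V.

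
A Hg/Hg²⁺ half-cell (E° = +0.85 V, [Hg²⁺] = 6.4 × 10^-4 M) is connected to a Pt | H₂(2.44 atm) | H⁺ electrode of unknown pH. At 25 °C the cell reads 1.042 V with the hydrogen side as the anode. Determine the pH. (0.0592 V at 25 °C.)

E°_cell = 0.85 V and n = 2.
log Q = n(E° − E)/0.0592 = 2×(0.85 − 1.042)/0.0592 = -6.486.
With Q = [H⁺]^2 / ([Hg²⁺]·P(H₂)), solving for [H⁺] gives log[H⁺] = -4.646, so pH = 4.65.

pH = 4.65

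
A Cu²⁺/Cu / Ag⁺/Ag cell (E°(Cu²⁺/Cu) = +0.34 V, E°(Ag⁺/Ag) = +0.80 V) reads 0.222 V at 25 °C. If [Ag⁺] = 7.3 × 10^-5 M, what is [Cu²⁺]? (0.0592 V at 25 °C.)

From the Nernst equation, log Q = n(E° − E)/0.0592 = 2(0.46 − 0.222)/0.0592 = 8.041, so Q = 1.1 × 10^8.
With Q = [Cu²⁺]/[Ag⁺]^2 and the known concentrations, [Cu²⁺] in the numerator gives [Cu²⁺] = 0.59 M.

0.59 M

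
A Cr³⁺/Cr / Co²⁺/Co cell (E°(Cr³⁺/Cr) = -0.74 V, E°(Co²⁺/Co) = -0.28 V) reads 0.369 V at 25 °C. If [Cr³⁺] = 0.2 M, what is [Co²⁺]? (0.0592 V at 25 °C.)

2.9 × 10^-4 M

From the Nernst equation, log Q = n(E° − E)/0.0592 = 6(0.46 − 0.369)/0.0592 = 9.223, so Q = 1.67 × 10^9.
With Q = [Cr³⁺]^2/[Co²⁺]^3 and the known concentrations, [Co²⁺]^3 in the denominator gives [Co²⁺] = 2.9 × 10^-4 M.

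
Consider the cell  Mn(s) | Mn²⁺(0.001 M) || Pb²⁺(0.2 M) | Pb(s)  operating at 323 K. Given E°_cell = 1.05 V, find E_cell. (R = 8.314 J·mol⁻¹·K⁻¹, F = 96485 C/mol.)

Balancing electrons gives n = 2; the reaction quotient is Q = [Mn²⁺]/[Pb²⁺] = 0.00500.
E = E° − (RT/nF) ln Q = 1.05 − (8.314×323)/(2×96485) × (-5.298) = 1.050 + 0.074 = 1.124 V.

1.12 V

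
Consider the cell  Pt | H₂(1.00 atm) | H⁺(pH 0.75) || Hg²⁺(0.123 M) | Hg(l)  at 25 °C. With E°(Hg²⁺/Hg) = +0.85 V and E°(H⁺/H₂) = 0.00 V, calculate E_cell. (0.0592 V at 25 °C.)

0.87 V

The Hg²⁺/Hg couple is the cathode, so E°_cell = 0.85 V; n = 2.
[H⁺] = 10^(−0.75) = 0.18 M, and Q = [H⁺]^2 / ([Hg²⁺]·P(H₂)) = 0.257.
E = E° − (0.0592/2) log Q = 0.85 − (0.0592/2)(-0.590) = 0.867 V.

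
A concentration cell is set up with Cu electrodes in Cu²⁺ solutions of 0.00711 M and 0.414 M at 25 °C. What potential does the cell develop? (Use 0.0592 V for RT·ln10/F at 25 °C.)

Both half-cells are Cu²⁺/Cu, so E°_cell = 0. The concentrated side is the cathode; the cell reaction moves Cu²⁺ from high to low concentration with n = 2.
Q = [Cu²⁺]_dilute/[Cu²⁺]_conc = 0.00711/0.414 = 0.0172.
E = 0 − (0.0592/2) log Q = −(0.0592/2)(-1.765) = 0.0522 V.

0.052 V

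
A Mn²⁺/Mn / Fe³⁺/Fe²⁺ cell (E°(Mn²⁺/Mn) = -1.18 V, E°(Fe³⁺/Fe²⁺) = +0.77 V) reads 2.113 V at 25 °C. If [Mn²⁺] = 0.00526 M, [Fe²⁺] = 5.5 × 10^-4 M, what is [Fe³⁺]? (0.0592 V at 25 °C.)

From the Nernst equation, log Q = n(E° − E)/0.0592 = 2(1.95 − 2.113)/0.0592 = -5.507, so Q = 3.11 × 10^-6.
With Q = [Mn²⁺]·[Fe²⁺]^2/[Fe³⁺]^2 and the known concentrations, [Fe³⁺]^2 in the denominator gives [Fe³⁺] = 0.023 M.

0.023 M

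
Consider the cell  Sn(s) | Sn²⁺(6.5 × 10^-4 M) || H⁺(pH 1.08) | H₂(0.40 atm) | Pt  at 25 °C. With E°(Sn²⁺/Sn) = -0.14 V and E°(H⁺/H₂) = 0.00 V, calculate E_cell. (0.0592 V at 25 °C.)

The hydrogen couple is the cathode, so E°_cell = 0.14 V; n = 2.
[H⁺] = 10^(−1.08) = 0.083 M, and Q = [Sn²⁺]·P(H₂) / [H⁺]^2 = 0.0376.
E = E° − (0.0592/2) log Q = 0.14 − (0.0592/2)(-1.425) = 0.182 V.

0.18 V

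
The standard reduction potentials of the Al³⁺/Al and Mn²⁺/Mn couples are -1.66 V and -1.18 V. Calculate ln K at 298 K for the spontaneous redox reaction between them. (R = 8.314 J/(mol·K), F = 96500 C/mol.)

ln K = 112.2

E°_cell = -1.18 − (-1.66) = 0.48 V, with n = 6 electrons transferred.
At equilibrium E = 0, so the Nernst equation gives ln K = nFE°/RT = (6)(96500)(0.48)/((8.314)(298)) = 112.17.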